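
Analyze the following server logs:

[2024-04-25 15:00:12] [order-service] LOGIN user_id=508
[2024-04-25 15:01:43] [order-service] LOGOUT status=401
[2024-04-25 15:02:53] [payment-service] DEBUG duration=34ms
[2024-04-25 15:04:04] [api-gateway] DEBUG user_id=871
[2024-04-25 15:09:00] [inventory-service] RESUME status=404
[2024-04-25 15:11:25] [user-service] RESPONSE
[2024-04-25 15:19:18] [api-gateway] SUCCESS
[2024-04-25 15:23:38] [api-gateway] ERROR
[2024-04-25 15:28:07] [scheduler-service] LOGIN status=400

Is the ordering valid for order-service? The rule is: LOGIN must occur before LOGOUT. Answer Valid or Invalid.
Valid

To validate ordering:

1. Required order: LOGIN → LOGOUT
2. Rule: LOGIN must occur before LOGOUT
3. Check actual order of events for order-service
4. Result: Valid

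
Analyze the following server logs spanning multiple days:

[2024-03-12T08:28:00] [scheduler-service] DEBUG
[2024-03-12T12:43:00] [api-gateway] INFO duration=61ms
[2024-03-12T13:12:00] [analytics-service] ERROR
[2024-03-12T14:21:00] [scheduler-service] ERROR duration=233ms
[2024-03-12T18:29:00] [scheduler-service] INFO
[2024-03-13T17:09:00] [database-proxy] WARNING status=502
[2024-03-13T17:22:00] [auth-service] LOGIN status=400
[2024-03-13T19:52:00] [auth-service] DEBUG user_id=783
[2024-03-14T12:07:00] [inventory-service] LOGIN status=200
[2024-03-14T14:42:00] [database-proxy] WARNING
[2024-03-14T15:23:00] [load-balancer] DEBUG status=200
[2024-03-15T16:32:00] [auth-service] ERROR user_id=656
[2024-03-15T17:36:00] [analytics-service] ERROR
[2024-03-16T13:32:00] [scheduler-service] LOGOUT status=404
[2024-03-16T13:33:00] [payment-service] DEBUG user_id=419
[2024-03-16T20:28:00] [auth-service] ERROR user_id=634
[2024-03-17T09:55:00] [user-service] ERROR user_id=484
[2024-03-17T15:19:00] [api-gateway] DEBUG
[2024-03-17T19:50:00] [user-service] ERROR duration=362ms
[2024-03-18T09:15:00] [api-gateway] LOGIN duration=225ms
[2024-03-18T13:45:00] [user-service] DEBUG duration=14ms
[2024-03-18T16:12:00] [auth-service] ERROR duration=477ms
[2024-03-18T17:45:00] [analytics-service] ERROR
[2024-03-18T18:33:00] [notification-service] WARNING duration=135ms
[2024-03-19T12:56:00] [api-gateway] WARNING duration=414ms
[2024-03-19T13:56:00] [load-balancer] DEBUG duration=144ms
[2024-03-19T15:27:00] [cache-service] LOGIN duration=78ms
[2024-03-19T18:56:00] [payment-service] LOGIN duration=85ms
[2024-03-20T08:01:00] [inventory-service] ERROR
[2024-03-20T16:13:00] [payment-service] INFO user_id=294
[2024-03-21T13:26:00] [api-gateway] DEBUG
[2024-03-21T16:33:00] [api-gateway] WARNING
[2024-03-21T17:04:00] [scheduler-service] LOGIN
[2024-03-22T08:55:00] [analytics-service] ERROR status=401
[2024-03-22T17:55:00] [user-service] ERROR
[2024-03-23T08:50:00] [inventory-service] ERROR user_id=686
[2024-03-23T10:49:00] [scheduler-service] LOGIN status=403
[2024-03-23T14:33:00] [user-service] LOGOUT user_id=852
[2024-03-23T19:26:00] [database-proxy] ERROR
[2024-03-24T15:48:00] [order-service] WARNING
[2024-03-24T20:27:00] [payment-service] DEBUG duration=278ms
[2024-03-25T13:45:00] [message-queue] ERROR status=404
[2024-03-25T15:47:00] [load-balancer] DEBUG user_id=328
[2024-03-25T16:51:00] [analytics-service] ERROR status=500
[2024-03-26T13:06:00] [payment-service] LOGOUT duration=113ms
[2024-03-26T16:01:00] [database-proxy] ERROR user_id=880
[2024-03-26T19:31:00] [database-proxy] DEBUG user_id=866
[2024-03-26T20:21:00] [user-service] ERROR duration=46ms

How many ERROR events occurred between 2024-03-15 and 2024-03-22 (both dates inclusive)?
10

To filter by date range:

1. Date range: 2024-03-15 through 2024-03-22, both dates inclusive
2. Filter for ERROR events whose date falls in this range
3. Count matching events: 10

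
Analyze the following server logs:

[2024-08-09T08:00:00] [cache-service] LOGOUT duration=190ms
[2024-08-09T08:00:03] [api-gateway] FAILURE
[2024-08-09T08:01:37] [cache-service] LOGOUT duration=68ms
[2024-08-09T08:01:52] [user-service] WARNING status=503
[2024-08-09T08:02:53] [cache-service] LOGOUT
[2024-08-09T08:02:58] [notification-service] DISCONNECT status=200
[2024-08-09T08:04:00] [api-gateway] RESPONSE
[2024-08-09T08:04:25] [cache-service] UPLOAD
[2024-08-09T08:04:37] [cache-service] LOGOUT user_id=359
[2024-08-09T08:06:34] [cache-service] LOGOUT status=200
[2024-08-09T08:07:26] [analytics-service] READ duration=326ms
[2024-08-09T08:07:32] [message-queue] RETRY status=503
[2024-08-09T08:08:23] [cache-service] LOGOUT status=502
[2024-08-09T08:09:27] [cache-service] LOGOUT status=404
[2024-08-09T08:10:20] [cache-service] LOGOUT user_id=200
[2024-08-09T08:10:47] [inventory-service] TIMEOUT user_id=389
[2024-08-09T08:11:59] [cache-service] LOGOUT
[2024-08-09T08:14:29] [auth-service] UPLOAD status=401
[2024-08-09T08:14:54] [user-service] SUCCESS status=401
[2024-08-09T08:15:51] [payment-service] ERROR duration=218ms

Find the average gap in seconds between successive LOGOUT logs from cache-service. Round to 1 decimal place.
89.9

To calculate average interval:

1. Find all LOGOUT events for cache-service in order
2. Calculate time gaps between consecutive events
3. Compute mean of gaps: 719 / 8 = 89.9 seconds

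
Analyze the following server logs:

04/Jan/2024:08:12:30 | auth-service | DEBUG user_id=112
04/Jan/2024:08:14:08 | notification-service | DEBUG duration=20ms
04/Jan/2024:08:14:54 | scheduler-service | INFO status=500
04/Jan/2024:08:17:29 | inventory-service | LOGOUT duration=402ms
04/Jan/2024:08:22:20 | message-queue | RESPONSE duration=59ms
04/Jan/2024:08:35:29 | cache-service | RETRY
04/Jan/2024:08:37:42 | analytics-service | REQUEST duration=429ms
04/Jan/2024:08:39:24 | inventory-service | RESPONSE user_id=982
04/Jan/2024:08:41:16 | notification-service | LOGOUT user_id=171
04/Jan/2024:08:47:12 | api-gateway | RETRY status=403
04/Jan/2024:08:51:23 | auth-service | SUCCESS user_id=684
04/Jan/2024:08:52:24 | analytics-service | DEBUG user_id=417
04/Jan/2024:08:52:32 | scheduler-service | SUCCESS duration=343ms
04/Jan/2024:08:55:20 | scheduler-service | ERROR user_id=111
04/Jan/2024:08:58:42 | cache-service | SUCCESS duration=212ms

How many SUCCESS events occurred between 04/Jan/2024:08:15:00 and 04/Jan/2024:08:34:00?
0

To count events in the time window:

1. Window boundaries: 04/Jan/2024:08:15:00 to 04/Jan/2024:08:34:00
2. Filter for SUCCESS events within this window
3. Count matching events: 0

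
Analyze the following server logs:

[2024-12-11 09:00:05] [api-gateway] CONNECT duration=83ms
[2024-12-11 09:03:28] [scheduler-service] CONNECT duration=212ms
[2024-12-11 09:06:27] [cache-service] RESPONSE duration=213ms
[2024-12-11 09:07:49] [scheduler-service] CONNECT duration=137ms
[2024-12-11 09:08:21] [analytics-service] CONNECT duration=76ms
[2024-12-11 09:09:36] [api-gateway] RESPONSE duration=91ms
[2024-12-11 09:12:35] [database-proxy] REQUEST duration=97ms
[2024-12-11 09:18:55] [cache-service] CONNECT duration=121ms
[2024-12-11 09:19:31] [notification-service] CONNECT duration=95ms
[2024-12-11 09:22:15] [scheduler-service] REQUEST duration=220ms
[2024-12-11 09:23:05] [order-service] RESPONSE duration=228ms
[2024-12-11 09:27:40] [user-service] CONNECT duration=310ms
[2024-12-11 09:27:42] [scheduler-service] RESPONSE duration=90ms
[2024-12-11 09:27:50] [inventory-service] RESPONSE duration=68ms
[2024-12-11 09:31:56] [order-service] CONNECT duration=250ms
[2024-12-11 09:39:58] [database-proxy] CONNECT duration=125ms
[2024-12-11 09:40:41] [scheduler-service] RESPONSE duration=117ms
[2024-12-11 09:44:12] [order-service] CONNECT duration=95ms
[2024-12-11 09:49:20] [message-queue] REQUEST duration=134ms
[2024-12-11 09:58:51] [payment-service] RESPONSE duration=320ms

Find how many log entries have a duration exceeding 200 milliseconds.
7

To count timeouts:

1. Threshold: 200ms
2. Extract duration from each log entry
3. Count entries where duration > 200
4. Timeout count: 7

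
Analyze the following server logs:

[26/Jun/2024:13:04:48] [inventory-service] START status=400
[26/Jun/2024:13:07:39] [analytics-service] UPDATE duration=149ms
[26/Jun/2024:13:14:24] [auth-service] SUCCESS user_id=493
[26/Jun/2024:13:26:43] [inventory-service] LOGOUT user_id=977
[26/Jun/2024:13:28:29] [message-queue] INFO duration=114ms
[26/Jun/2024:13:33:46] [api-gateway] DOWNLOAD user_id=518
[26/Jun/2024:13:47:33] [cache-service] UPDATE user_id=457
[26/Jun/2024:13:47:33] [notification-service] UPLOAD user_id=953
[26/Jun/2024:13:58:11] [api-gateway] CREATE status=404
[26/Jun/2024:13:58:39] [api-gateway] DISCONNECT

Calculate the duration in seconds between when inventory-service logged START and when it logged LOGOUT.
1315

To find the time between events:

1. Locate the first START event for inventory-service: 26/Jun/2024:13:04:48
2. Locate the first LOGOUT event for inventory-service: 26/Jun/2024:13:26:43
3. Calculate the difference: 26/Jun/2024:13:26:43 - 26/Jun/2024:13:04:48 = 1315 seconds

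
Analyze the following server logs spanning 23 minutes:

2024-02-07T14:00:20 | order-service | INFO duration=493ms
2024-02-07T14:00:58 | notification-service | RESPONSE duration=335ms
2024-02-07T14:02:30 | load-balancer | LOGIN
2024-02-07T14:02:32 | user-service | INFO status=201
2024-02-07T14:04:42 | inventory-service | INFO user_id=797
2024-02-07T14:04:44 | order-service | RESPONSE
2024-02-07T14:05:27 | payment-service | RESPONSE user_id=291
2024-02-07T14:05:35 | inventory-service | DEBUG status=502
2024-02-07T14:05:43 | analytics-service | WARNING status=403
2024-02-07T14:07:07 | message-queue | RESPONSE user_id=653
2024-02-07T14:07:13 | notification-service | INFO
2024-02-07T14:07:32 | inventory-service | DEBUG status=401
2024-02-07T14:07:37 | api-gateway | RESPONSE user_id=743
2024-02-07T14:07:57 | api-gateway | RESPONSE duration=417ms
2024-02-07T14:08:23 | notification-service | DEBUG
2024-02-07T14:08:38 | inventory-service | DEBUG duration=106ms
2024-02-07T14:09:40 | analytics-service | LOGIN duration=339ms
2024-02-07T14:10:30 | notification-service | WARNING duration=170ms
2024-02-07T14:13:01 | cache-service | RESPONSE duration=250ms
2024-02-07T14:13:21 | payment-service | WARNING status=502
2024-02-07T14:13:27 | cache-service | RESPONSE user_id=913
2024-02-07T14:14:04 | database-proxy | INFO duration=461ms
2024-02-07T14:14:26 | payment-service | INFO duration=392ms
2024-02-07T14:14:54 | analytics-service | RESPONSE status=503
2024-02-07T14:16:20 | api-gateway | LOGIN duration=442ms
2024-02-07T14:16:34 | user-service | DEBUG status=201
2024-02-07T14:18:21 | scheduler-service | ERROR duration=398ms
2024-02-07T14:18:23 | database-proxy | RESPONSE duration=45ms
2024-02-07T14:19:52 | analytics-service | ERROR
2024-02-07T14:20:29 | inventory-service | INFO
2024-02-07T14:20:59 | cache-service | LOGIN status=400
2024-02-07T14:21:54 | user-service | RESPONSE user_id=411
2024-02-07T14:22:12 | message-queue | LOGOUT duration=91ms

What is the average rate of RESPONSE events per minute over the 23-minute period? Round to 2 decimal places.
0.48

To calculate the rate:

1. Count total RESPONSE events: 11
2. Total time period: 23 minutes
3. Rate = 11 / 23 = 0.48 events per minute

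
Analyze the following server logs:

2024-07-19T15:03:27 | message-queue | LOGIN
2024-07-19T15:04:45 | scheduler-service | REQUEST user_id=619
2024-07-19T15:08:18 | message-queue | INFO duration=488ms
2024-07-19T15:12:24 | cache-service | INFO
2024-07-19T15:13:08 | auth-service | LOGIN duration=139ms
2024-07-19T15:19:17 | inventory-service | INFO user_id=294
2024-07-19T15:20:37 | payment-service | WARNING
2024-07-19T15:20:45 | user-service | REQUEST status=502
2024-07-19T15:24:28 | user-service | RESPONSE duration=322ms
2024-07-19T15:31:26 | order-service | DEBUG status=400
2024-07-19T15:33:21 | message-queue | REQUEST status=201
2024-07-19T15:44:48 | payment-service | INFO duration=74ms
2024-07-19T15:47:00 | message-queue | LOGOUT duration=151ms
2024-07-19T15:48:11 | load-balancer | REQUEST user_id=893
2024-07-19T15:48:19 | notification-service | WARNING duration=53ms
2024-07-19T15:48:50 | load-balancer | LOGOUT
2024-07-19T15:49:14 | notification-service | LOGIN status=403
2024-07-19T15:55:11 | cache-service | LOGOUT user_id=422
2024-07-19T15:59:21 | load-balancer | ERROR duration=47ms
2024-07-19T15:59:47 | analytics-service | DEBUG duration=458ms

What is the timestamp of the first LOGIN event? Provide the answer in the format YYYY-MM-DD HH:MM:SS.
2024-07-19 15:03:27

To find the first event:

1. Filter for all LOGIN events
2. Sort by timestamp
3. Select the first one
4. Timestamp: 2024-07-19 15:03:27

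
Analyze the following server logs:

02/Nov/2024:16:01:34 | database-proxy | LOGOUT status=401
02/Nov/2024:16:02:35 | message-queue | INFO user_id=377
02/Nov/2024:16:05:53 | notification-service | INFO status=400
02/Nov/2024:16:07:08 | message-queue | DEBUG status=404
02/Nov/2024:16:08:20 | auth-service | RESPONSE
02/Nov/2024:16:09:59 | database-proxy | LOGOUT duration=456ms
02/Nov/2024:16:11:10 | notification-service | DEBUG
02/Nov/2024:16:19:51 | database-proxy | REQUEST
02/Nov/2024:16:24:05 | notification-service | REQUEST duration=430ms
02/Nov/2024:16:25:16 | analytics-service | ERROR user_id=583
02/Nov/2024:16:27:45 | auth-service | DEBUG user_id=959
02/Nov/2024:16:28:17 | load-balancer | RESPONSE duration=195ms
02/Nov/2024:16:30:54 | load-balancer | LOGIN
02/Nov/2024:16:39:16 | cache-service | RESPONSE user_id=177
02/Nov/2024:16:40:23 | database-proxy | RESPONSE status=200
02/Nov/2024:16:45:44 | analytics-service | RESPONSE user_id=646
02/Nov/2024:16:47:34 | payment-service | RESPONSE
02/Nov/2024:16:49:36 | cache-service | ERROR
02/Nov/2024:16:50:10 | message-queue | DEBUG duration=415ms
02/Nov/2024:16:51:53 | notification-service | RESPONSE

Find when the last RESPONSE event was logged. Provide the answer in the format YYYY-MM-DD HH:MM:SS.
2024-11-02 16:51:53

To find the last event:

1. Filter for all RESPONSE events
2. Sort by timestamp
3. Select the last one
4. Timestamp: 2024-11-02 16:51:53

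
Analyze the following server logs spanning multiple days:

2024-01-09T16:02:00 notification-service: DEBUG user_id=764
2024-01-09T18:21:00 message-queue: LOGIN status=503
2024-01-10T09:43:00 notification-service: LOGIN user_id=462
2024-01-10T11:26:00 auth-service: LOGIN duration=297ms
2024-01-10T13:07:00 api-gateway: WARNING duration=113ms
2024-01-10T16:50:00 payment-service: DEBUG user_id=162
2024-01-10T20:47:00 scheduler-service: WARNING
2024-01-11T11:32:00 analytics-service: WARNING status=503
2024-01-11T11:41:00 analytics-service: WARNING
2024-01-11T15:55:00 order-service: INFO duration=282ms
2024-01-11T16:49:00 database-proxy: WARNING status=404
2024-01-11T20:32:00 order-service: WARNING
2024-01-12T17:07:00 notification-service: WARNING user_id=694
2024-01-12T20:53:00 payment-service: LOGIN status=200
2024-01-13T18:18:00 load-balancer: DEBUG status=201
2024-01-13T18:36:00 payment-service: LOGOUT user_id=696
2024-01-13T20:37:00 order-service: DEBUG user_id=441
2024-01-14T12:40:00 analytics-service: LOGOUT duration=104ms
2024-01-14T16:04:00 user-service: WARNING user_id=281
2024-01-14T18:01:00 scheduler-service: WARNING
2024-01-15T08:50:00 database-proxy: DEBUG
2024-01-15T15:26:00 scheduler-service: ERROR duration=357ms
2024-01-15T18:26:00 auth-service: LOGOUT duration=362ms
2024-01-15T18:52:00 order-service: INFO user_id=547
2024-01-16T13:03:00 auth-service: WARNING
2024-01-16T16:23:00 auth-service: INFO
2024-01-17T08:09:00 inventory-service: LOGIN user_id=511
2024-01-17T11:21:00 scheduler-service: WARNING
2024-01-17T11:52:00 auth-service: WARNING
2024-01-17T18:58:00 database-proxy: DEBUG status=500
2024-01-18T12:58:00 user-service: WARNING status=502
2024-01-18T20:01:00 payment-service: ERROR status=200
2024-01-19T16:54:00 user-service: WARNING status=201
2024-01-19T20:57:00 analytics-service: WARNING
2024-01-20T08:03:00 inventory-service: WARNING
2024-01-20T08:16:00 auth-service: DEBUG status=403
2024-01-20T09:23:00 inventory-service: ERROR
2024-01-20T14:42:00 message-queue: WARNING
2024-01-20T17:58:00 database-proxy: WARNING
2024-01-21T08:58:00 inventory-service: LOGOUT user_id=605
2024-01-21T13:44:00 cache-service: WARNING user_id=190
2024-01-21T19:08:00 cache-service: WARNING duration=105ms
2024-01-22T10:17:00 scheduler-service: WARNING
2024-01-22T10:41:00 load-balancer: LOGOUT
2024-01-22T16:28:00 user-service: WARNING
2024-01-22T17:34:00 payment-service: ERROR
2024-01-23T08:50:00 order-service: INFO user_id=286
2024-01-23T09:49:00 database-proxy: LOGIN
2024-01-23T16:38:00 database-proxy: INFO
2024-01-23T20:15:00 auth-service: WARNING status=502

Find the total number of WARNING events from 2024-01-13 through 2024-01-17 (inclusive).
5

To filter by date range:

1. Date range: 2024-01-13 through 2024-01-17, both dates inclusive
2. Filter for WARNING events whose date falls in this range
3. Count matching events: 5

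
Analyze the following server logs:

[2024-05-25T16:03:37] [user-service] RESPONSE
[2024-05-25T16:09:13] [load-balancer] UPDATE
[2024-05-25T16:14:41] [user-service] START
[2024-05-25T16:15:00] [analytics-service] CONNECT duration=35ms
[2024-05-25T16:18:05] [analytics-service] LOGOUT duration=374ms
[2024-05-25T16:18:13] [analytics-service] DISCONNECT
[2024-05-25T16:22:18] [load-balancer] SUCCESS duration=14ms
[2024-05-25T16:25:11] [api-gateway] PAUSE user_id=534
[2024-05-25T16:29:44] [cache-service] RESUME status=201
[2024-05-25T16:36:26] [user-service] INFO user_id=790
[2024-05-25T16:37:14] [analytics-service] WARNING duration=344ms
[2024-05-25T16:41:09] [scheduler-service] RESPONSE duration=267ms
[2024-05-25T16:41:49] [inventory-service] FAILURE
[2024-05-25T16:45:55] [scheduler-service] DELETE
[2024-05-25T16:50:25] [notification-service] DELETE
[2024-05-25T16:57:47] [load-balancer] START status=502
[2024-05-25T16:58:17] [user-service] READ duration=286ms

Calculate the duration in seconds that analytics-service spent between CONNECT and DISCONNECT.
193

To calculate state duration:

1. Find CONNECT event for analytics-service: 2024-05-25T16:15:00
2. Find DISCONNECT event for analytics-service: 2024-05-25T16:18:13
3. Calculate duration: 2024-05-25T16:18:13 - 2024-05-25T16:15:00 = 193 seconds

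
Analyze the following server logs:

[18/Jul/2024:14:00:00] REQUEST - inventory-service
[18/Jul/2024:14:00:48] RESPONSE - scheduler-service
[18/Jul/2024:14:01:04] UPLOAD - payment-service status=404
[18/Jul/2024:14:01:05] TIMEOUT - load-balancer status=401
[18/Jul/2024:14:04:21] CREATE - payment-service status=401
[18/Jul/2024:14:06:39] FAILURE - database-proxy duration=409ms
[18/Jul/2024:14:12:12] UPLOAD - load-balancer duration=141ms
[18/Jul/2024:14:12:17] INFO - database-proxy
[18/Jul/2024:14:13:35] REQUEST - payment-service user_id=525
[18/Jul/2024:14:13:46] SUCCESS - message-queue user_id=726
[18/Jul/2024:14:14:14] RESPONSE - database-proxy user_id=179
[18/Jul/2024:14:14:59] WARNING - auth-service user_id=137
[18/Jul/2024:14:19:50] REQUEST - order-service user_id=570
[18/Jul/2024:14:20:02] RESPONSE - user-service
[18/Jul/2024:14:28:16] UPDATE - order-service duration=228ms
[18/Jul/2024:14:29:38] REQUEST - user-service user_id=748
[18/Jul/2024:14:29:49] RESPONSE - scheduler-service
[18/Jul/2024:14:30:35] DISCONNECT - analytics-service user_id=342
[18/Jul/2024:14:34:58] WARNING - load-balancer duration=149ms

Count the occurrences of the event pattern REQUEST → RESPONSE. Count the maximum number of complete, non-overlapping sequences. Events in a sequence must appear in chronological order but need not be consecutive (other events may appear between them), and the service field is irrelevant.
4

To count sequences:

1. Look for pattern: REQUEST → RESPONSE
2. Greedily scan the log in chronological order, matching each sequence element in turn (ignoring service)
3. Each time the full pattern completes, increment the count and restart matching from the next event
4. Complete non-overlapping sequences found: 4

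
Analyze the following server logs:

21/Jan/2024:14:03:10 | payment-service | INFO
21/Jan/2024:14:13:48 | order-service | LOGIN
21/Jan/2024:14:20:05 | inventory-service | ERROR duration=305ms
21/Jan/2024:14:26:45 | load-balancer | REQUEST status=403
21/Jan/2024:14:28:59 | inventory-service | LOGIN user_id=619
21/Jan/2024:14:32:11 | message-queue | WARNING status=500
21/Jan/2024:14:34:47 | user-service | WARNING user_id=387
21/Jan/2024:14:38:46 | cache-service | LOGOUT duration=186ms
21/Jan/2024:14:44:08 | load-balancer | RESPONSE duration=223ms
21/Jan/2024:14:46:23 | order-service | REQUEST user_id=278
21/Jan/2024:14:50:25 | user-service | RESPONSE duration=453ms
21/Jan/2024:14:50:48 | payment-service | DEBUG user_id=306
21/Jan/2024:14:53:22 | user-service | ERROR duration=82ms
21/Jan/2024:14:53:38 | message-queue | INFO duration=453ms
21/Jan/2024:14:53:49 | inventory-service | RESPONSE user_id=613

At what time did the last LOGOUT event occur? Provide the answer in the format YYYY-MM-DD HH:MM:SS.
2024-01-21 14:38:46

To find the last event:

1. Filter for all LOGOUT events
2. Sort by timestamp
3. Select the last one
4. Timestamp: 2024-01-21 14:38:46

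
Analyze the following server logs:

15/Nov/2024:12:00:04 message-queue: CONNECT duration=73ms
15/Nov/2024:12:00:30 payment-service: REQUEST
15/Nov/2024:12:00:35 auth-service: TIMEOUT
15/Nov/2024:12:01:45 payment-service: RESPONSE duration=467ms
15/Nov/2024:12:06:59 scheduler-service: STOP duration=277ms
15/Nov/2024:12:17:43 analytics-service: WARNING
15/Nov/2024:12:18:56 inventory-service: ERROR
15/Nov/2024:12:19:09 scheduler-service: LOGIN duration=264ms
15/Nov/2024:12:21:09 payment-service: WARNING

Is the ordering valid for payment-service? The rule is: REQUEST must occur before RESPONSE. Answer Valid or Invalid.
Valid

To validate ordering:

1. Required order: REQUEST → RESPONSE
2. Rule: REQUEST must occur before RESPONSE
3. Check actual order of events for payment-service
4. Result: Valid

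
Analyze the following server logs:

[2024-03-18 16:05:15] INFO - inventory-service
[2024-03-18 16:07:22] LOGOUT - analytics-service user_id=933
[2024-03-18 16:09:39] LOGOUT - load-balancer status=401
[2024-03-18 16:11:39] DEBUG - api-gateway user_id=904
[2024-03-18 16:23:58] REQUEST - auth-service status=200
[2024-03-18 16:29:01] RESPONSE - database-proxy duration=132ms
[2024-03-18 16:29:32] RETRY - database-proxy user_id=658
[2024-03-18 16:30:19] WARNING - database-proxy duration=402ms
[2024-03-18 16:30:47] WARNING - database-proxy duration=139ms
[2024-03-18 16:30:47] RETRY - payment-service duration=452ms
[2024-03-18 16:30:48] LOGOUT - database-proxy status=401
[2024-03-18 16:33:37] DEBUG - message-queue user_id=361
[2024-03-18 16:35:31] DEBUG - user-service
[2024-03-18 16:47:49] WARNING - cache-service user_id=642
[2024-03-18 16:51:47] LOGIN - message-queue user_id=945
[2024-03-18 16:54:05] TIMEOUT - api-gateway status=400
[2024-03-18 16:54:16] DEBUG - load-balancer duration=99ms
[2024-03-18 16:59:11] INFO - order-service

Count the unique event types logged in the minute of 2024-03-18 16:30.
3

To count unique event types:

1. Filter events in the minute starting at 2024-03-18 16:30
2. Extract event types from matching entries
3. Count unique types: 3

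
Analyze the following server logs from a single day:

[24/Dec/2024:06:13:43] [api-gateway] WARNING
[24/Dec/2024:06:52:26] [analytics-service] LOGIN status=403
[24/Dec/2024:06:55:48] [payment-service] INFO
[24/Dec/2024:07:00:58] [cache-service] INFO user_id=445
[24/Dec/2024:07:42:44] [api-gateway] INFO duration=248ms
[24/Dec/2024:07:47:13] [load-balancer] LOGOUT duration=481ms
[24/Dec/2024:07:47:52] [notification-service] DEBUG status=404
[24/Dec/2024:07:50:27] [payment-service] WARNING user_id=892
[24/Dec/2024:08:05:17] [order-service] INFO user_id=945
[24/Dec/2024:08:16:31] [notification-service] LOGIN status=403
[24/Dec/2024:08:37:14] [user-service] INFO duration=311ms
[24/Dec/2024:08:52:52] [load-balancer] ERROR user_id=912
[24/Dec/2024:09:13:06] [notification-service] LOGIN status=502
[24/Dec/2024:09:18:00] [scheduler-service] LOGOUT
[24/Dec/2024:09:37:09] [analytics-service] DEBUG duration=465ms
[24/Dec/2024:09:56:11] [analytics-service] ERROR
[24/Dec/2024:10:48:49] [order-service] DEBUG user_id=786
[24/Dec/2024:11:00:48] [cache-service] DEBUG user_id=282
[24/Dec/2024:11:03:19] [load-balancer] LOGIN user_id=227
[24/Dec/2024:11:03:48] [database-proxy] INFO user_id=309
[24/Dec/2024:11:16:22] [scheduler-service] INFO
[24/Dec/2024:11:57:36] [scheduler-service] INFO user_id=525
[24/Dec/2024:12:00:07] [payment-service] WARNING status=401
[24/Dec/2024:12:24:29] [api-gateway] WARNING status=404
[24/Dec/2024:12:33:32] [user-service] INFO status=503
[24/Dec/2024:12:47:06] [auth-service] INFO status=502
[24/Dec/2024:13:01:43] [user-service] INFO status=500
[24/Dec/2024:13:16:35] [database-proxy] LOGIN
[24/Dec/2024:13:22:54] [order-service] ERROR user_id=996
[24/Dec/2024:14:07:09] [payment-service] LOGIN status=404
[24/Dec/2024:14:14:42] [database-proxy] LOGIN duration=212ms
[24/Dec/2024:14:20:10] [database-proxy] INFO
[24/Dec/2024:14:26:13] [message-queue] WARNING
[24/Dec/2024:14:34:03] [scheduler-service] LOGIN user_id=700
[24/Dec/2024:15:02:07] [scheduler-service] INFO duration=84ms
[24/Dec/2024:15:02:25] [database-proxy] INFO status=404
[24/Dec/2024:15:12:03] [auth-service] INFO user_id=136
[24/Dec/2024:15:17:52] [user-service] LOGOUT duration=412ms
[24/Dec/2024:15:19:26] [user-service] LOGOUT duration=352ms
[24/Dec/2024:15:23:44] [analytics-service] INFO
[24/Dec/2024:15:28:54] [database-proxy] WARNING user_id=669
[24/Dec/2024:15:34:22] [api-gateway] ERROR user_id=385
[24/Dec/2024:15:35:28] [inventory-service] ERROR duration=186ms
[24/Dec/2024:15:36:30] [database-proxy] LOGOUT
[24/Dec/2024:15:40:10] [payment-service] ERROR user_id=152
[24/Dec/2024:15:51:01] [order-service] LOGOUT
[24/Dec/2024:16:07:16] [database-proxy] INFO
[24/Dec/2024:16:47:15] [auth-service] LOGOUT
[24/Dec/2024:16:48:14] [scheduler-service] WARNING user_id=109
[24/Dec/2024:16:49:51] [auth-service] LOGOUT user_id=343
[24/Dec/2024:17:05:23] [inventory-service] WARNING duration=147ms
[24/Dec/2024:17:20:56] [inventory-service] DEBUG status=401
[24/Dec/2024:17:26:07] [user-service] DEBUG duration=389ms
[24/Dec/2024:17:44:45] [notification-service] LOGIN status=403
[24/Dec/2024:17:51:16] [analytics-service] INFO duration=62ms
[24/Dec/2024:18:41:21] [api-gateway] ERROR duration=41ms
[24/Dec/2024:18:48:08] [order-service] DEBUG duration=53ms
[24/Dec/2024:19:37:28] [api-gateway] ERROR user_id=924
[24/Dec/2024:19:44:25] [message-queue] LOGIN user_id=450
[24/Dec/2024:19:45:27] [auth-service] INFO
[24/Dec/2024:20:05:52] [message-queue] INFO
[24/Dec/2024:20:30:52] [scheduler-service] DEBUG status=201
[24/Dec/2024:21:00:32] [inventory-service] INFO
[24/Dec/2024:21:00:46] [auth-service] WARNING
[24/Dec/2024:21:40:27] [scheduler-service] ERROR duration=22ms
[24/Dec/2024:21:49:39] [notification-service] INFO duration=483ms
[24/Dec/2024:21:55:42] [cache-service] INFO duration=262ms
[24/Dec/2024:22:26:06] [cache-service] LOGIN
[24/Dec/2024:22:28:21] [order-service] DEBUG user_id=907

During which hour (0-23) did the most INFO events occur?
15

To find the peak hour:

1. Group all INFO events by hour
2. Count events in each hour
3. Find hour with maximum count
4. Peak hour: 15 (with 4 events)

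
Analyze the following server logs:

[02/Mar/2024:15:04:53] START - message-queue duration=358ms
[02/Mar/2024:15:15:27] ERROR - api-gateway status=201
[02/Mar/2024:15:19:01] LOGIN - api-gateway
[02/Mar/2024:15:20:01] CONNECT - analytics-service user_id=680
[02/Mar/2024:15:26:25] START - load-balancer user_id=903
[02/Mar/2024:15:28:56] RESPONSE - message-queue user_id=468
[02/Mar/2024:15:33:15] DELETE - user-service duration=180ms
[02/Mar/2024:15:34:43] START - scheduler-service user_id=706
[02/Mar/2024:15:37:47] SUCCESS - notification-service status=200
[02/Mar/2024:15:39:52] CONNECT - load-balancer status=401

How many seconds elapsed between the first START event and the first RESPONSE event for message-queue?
1443

To find the time between events:

1. Locate the first START event for message-queue: 02/Mar/2024:15:04:53
2. Locate the first RESPONSE event for message-queue: 02/Mar/2024:15:28:56
3. Calculate the difference: 02/Mar/2024:15:28:56 - 02/Mar/2024:15:04:53 = 1443 seconds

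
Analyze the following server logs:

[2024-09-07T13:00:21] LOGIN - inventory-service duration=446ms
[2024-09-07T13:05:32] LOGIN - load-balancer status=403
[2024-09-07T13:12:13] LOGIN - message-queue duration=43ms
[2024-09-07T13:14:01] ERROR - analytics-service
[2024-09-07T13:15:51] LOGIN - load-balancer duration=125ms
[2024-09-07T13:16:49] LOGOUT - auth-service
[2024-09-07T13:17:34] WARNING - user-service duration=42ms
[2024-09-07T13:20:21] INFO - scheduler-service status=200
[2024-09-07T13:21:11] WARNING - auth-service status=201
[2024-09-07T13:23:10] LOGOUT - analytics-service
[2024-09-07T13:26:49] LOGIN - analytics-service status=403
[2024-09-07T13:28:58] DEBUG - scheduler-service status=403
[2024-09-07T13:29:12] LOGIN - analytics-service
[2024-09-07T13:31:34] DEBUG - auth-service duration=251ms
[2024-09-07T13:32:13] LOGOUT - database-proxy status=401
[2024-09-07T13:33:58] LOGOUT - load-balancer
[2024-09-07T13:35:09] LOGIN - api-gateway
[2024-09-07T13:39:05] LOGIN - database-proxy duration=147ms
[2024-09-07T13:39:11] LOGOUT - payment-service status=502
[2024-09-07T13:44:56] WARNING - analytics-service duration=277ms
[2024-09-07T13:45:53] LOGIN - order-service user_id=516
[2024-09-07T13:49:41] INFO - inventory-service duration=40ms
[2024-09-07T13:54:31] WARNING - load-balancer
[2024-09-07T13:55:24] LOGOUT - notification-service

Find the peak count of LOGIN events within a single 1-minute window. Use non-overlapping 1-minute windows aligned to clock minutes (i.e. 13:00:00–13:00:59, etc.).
1

To find the burst window:

1. Divide the log period into non-overlapping 1-minute windows starting at 13:00
2. Count LOGIN events in each window
3. Find the window with maximum count
4. Maximum events in a window: 1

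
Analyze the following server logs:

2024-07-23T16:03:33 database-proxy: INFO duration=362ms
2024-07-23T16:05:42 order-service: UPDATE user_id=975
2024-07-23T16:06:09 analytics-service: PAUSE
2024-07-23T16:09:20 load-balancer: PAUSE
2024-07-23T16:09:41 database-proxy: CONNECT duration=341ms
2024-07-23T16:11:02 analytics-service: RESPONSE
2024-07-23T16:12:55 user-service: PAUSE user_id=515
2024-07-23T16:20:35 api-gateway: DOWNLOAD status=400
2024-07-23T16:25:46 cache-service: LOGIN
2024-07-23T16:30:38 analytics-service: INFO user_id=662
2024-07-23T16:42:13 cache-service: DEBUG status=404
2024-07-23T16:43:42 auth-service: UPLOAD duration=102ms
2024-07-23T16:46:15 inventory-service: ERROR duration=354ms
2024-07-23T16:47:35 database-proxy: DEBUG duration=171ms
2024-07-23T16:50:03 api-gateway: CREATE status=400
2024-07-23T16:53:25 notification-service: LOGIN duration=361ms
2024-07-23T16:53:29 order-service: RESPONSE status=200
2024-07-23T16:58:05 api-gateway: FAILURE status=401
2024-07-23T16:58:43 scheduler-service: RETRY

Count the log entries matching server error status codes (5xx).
0

To find matching entries:

1. Pattern to match: server error status codes (5xx)
2. Scan each log entry for the pattern
3. Count matches: 0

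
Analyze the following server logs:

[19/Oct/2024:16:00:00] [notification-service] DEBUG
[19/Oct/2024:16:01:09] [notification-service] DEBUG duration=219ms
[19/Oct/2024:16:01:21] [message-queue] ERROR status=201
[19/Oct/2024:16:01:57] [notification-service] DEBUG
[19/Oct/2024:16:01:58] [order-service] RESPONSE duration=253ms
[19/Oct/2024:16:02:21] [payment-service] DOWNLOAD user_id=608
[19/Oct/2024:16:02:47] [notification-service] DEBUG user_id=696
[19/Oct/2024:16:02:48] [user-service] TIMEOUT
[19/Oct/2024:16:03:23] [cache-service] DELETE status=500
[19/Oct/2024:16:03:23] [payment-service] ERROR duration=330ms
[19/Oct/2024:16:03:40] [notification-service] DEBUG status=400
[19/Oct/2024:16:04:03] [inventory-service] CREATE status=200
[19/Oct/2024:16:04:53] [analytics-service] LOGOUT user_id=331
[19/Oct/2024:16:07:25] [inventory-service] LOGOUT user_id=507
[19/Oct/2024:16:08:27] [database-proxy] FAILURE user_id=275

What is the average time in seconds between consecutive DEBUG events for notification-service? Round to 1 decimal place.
55.0

To calculate average interval:

1. Find all DEBUG events for notification-service in order
2. Calculate time gaps between consecutive events
3. Compute mean of gaps: 220 / 4 = 55.0 seconds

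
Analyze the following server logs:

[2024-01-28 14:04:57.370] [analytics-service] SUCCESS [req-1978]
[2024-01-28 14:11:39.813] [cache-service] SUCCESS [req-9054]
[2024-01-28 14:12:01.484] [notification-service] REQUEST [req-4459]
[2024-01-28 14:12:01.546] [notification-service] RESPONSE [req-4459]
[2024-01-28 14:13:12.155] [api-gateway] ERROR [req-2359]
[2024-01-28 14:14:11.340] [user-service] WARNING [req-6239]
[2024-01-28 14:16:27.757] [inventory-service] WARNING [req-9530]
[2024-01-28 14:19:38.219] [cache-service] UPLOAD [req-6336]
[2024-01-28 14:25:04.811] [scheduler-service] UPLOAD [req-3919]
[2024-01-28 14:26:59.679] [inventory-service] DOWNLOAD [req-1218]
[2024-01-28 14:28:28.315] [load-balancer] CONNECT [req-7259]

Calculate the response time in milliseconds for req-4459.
62

To calculate latency:

1. Find REQUEST with id req-4459: 2024-01-28 14:12:01.484
2. Find RESPONSE with id req-4459: 2024-01-28 14:12:01.546
3. Latency: 2024-01-28 14:12:01.546 - 2024-01-28 14:12:01.484 = 62ms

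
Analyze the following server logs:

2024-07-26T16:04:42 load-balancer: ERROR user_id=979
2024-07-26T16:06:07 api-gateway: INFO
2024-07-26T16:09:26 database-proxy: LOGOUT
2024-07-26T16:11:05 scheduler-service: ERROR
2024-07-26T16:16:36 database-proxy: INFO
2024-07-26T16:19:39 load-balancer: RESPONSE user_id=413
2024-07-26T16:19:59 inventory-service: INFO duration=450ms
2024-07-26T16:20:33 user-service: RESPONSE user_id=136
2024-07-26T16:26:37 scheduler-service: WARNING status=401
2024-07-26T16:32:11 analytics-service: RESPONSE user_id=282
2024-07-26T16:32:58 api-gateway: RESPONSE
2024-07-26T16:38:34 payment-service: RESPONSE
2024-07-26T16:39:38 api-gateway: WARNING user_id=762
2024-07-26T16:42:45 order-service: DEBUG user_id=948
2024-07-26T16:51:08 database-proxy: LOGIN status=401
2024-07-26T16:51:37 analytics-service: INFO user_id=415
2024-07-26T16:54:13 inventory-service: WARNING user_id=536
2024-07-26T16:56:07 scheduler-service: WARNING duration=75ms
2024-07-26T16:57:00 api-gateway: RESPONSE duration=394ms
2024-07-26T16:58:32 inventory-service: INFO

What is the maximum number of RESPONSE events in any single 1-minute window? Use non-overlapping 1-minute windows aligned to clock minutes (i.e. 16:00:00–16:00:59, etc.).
2

To find the burst window:

1. Divide the log period into non-overlapping 1-minute windows starting at 16:00
2. Count RESPONSE events in each window
3. Find the window with maximum count
4. Maximum events in a window: 2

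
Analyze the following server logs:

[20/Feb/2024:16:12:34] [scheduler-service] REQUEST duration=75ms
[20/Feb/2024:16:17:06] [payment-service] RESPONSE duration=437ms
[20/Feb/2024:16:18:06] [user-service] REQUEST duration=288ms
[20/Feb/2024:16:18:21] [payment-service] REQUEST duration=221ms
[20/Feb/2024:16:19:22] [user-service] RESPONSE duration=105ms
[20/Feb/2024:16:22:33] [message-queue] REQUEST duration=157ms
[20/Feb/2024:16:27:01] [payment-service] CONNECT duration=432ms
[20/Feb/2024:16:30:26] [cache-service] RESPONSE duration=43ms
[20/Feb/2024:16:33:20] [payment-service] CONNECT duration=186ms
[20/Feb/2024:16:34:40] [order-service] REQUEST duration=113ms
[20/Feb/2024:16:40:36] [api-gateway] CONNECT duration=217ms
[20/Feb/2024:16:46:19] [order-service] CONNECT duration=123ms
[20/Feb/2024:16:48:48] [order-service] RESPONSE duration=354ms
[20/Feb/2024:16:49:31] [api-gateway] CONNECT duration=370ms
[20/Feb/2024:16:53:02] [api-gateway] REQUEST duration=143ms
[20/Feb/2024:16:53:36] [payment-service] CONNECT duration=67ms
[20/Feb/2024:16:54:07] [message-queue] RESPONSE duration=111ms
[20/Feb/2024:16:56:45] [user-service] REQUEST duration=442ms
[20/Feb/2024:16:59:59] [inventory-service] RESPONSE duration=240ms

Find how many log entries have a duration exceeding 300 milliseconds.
5

To count timeouts:

1. Threshold: 300ms
2. Extract duration from each log entry
3. Count entries where duration > 300
4. Timeout count: 5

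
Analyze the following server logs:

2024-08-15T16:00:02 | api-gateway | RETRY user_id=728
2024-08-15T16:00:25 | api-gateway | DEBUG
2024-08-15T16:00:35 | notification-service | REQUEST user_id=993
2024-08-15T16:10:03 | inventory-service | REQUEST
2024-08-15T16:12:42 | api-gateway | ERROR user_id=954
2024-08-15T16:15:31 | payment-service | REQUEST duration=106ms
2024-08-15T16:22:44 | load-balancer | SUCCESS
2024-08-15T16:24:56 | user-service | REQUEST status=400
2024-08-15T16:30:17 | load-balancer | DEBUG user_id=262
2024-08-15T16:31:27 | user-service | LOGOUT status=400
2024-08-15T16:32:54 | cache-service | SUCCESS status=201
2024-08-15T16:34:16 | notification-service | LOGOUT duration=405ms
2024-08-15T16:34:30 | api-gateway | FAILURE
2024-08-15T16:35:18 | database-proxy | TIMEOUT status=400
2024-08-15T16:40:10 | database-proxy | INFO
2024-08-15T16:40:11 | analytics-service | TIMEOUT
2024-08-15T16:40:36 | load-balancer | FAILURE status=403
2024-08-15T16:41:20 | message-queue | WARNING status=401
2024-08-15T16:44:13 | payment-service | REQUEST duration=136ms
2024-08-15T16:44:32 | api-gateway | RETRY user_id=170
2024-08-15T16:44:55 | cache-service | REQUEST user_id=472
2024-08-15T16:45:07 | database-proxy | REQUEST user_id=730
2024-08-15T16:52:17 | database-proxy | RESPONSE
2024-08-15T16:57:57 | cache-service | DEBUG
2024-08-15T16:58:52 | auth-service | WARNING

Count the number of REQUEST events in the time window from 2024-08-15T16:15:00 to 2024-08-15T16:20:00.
1

To count events in the time window:

1. Window boundaries: 2024-08-15T16:15:00 to 2024-08-15T16:20:00
2. Filter for REQUEST events within this window
3. Count matching events: 1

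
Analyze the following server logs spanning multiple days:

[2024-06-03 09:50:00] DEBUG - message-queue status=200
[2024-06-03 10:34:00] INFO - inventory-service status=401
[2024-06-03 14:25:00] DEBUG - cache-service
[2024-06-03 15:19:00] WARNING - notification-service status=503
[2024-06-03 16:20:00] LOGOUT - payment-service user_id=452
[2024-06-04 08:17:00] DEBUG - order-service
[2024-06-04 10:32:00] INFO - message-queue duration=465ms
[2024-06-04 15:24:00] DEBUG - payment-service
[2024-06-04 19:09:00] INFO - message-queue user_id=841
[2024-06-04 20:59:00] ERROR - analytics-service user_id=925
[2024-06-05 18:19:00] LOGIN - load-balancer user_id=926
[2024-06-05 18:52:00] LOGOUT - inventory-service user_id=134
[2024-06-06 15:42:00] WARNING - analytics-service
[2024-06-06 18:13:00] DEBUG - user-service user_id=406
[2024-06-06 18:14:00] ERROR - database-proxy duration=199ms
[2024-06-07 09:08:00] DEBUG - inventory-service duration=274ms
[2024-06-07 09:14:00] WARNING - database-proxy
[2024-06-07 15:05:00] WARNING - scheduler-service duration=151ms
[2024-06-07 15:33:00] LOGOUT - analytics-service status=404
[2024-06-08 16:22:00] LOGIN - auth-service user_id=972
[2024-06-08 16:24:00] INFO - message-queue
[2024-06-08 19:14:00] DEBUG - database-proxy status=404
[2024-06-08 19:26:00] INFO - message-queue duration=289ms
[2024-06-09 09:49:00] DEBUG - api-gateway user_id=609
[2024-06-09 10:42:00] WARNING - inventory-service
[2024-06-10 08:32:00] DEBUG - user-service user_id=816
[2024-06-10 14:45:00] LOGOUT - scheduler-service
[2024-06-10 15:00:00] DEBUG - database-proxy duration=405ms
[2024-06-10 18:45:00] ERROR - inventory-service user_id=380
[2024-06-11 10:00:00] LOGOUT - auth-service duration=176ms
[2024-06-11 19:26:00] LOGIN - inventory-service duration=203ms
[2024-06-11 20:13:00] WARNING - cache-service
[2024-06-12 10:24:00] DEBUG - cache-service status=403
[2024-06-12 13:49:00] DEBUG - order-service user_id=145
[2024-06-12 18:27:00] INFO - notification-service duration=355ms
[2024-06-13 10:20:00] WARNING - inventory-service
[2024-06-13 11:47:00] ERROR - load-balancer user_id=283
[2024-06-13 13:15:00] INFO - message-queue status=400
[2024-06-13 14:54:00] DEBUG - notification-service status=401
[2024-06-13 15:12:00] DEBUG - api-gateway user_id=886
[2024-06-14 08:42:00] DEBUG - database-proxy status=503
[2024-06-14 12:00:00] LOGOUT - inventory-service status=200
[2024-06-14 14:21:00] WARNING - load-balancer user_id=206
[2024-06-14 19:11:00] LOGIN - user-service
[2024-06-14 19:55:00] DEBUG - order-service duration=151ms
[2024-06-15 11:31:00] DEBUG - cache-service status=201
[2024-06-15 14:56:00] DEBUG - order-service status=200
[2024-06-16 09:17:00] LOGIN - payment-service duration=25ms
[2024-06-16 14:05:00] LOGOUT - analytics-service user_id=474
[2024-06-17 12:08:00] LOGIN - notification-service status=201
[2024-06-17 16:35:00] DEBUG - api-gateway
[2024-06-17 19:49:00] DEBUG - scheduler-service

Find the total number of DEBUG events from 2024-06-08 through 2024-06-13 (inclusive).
8

To filter by date range:

1. Date range: 2024-06-08 through 2024-06-13, both dates inclusive
2. Filter for DEBUG events whose date falls in this range
3. Count matching events: 8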